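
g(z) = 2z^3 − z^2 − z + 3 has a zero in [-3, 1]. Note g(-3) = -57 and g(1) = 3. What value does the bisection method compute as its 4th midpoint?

-1.25

z = -1 gives g = 1, positive; keep [-3, -1]
z = -2 gives g = -15, negative; keep [-2, -1]
z = -1.5 gives g = -4.5, negative; keep [-1.5, -1]
z = -1.25 gives g = -1.2188, negative; keep [-1.25, -1]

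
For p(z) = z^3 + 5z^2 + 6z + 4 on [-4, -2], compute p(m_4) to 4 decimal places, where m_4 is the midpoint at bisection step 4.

0.3184

p(-3) = 4 > 0, so the root lies in [-4, -3]
p(-3.5) = 1.375 > 0, so the root lies in [-4, -3.5]
p(-3.75) = -0.921875 < 0, so the root lies in [-3.75, -3.5]
p(-3.625) = 0.3184 > 0, so the root lies in [-3.75, -3.625]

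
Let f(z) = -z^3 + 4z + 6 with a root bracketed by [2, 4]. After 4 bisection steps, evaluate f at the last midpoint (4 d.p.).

midpoint 3: f = -9 < 0 → [2, 3]
midpoint 2.5: f = 0.375 > 0 → [2.5, 3]
midpoint 2.75: f = -3.796875 < 0 → [2.5, 2.75]
midpoint 2.625: f = -1.5879 < 0 → [2.5, 2.625]

-1.5879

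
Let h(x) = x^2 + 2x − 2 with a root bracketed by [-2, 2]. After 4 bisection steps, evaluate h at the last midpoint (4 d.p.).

0.0625

x = 0 gives h = -2, negative; keep [0, 2]
x = 1 gives h = 1, positive; keep [0, 1]
x = 0.5 gives h = -0.75, negative; keep [0.5, 1]
x = 0.75 gives h = 0.0625, positive; keep [0.5, 0.75]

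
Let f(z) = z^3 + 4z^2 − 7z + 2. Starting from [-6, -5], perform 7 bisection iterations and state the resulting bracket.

z = -5.5 gives f = -4.875, negative; keep [-5.5, -5]
z = -5.25 gives f = 4.296875, positive; keep [-5.5, -5.25]
z = -5.375 gives f = -0.099609, negative; keep [-5.375, -5.25]
z = -5.3125 gives f = 2.1453, positive; keep [-5.375, -5.3125]
z = -5.34375 gives f = 1.0346, positive; keep [-5.375, -5.34375]
z = -5.359375 gives f = 0.4704, positive; keep [-5.375, -5.359375]
z = -5.3671875 gives f = 0.1862, positive; keep [-5.375, -5.3671875]

[-5.375, -5.3671875]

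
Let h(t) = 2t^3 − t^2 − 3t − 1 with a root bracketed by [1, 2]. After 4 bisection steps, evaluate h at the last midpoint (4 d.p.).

m = 1.5, h(m) = -1 (−); new bracket [1.5, 2]
m = 1.75, h(m) = 1.40625 (+); new bracket [1.5, 1.75]
m = 1.625, h(m) = 0.066406 (+); new bracket [1.5, 1.625]
m = 1.5625, h(m) = -0.4995 (−); new bracket [1.5625, 1.625]

-0.4995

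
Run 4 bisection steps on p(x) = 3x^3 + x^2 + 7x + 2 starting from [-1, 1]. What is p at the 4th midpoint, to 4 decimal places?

-0.6426

m = 0, p(m) = 2 (+); new bracket [-1, 0]
m = -0.5, p(m) = -1.625 (−); new bracket [-0.5, 0]
m = -0.25, p(m) = 0.265625 (+); new bracket [-0.5, -0.25]
m = -0.375, p(m) = -0.6426 (−); new bracket [-0.375, -0.25]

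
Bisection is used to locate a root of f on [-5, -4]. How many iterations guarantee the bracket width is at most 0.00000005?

Width after n steps is 1/2^n. Need 2^n ≥ 1/0.00000005 = 20000000.
2^24 = 16777216 < 20000000 ≤ 2^25 = 33554432, so n = 25.

25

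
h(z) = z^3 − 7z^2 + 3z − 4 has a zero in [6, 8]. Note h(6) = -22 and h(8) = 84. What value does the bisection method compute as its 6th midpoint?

6.65625

m = 7, h(m) = 17 (+); new bracket [6, 7]
m = 6.5, h(m) = -5.625 (−); new bracket [6.5, 7]
m = 6.75, h(m) = 4.859375 (+); new bracket [6.5, 6.75]
m = 6.625, h(m) = -0.584 (−); new bracket [6.625, 6.75]
m = 6.6875, h(m) = 2.0867 (+); new bracket [6.625, 6.6875]
m = 6.65625, h(m) = 0.7387 (+); new bracket [6.625, 6.65625]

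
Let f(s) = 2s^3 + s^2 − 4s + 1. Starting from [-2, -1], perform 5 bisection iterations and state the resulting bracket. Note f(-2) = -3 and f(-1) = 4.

m = -1.5, f(m) = 2.5 (+); new bracket [-2, -1.5]
m = -1.75, f(m) = 0.34375 (+); new bracket [-2, -1.75]
m = -1.875, f(m) = -1.167969 (−); new bracket [-1.875, -1.75]
m = -1.8125, f(m) = -0.3735 (−); new bracket [-1.8125, -1.75]
m = -1.78125, f(m) = -0.0054 (−); new bracket [-1.78125, -1.75]

[-1.78125, -1.75]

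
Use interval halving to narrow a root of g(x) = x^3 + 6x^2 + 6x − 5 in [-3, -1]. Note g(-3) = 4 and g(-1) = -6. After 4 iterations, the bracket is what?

[-2.25, -2.125]

midpoint -2: g = -1 < 0 → [-3, -2]
midpoint -2.5: g = 1.875 > 0 → [-2.5, -2]
midpoint -2.25: g = 0.484375 > 0 → [-2.25, -2]
midpoint -2.125: g = -0.252 < 0 → [-2.25, -2.125]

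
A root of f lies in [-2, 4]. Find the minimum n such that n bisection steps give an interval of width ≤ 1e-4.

Width after n steps is 6/2^n. Need 2^n ≥ 6/1e-4 = 60000.
2^15 = 32768 < 60000 ≤ 2^16 = 65536, so n = 16.

16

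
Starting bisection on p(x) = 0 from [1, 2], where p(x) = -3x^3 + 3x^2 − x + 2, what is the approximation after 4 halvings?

x = 1.5 gives p = -2.875, negative; keep [1, 1.5]
x = 1.25 gives p = -0.421875, negative; keep [1, 1.25]
x = 1.125 gives p = 0.400391, positive; keep [1.125, 1.25]
x = 1.1875 gives p = 0.0193, positive; keep [1.1875, 1.25]

1.1875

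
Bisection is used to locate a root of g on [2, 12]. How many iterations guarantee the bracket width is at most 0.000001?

Width after n steps is 10/2^n. Need 2^n ≥ 10/0.000001 = 10000000.
2^23 = 8388608 < 10000000 ≤ 2^24 = 16777216, so n = 24.

24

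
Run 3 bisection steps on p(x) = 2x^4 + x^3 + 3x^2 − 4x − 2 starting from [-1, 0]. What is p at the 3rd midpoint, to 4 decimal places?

midpoint -0.5: p = 0.75 > 0 → [-0.5, 0]
midpoint -0.25: p = -0.820312 < 0 → [-0.5, -0.25]
midpoint -0.375: p = -0.091309 < 0 → [-0.5, -0.375]

-0.0913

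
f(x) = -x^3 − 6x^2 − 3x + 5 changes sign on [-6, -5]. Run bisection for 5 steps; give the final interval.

[-5.25, -5.21875]

m = -5.5, f(m) = 6.375 (+); new bracket [-5.5, -5]
m = -5.25, f(m) = 0.078125 (+); new bracket [-5.25, -5]
m = -5.125, f(m) = -2.607422 (−); new bracket [-5.25, -5.125]
m = -5.1875, f(m) = -1.302 (−); new bracket [-5.25, -5.1875]
m = -5.21875, f(m) = -0.6214 (−); new bracket [-5.25, -5.21875]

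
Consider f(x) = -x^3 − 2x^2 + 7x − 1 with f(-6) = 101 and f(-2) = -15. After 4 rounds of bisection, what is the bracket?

x = -4 gives f = 3, positive; keep [-4, -2]
x = -3 gives f = -13, negative; keep [-4, -3]
x = -3.5 gives f = -7.125, negative; keep [-4, -3.5]
x = -3.75 gives f = -2.6406, negative; keep [-4, -3.75]

[-4, -3.75]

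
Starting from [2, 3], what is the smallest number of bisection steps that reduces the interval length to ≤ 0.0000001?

24

Width after n steps is 1/2^n. Need 2^n ≥ 1/0.0000001 = 10000000.
2^23 = 8388608 < 10000000 ≤ 2^24 = 16777216, so n = 24.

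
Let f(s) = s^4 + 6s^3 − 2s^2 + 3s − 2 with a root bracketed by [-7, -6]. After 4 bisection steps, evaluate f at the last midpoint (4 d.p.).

12.5205

f(-6.5) = 31.3125 > 0, so the root lies in [-6.5, -6]
f(-6.25) = -37.839844 < 0, so the root lies in [-6.5, -6.25]
f(-6.375) = -5.249756 < 0, so the root lies in [-6.5, -6.375]
f(-6.4375) = 12.5205 > 0, so the root lies in [-6.4375, -6.375]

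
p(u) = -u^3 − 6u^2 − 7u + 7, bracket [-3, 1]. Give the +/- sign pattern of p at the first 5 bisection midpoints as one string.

+++-+

u = -1 gives p = 9, positive; keep [-1, 1]
u = 0 gives p = 7, positive; keep [0, 1]
u = 0.5 gives p = 1.875, positive; keep [0.5, 1]
u = 0.75 gives p = -2.0469, negative; keep [0.5, 0.75]
u = 0.625 gives p = 0.0371, positive; keep [0.625, 0.75]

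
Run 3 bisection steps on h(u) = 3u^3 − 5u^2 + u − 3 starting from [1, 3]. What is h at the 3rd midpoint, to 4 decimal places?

midpoint 2: h = 3 > 0 → [1, 2]
midpoint 1.5: h = -2.625 < 0 → [1.5, 2]
midpoint 1.75: h = -0.484375 < 0 → [1.75, 2]

-0.4844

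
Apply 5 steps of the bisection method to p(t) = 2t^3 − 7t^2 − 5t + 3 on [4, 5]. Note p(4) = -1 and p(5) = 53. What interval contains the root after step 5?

[4, 4.03125]

t = 4.5 gives p = 21, positive; keep [4, 4.5]
t = 4.25 gives p = 8.84375, positive; keep [4, 4.25]
t = 4.125 gives p = 3.644531, positive; keep [4, 4.125]
t = 4.0625 gives p = 1.2544, positive; keep [4, 4.0625]
t = 4.03125 gives p = 0.1104, positive; keep [4, 4.03125]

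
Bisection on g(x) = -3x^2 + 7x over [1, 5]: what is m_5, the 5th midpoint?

g(3) = -6 < 0, so the root lies in [1, 3]
g(2) = 2 > 0, so the root lies in [2, 3]
g(2.5) = -1.25 < 0, so the root lies in [2, 2.5]
g(2.25) = 0.5625 > 0, so the root lies in [2.25, 2.5]
g(2.375) = -0.2969 < 0, so the root lies in [2.25, 2.375]

2.375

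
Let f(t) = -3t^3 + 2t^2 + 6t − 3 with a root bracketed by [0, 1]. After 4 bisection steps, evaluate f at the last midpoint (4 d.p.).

-0.2434

midpoint 0.5: f = 0.125 > 0 → [0, 0.5]
midpoint 0.25: f = -1.421875 < 0 → [0.25, 0.5]
midpoint 0.375: f = -0.626953 < 0 → [0.375, 0.5]
midpoint 0.4375: f = -0.2434 < 0 → [0.4375, 0.5]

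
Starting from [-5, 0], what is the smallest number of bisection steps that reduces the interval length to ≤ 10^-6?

Width after n steps is 5/2^n. Need 2^n ≥ 5/10^-6 = 5000000.
2^22 = 4194304 < 5000000 ≤ 2^23 = 8388608, so n = 23.

23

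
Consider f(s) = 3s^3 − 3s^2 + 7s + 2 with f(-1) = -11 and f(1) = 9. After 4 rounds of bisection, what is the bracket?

[-0.375, -0.25]

midpoint 0: f = 2 > 0 → [-1, 0]
midpoint -0.5: f = -2.625 < 0 → [-0.5, 0]
midpoint -0.25: f = 0.015625 > 0 → [-0.5, -0.25]
midpoint -0.375: f = -1.2051 < 0 → [-0.375, -0.25]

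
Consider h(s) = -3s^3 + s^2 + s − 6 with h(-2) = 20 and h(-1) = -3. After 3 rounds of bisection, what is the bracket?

h(-1.5) = 4.875 > 0, so the root lies in [-1.5, -1]
h(-1.25) = 0.171875 > 0, so the root lies in [-1.25, -1]
h(-1.125) = -1.587891 < 0, so the root lies in [-1.25, -1.125]

[-1.25, -1.125]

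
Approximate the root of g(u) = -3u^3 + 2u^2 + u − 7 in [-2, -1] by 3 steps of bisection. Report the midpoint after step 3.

-1.125

u = -1.5 gives g = 6.125, positive; keep [-1.5, -1]
u = -1.25 gives g = 0.734375, positive; keep [-1.25, -1]
u = -1.125 gives g = -1.322266, negative; keep [-1.25, -1.125]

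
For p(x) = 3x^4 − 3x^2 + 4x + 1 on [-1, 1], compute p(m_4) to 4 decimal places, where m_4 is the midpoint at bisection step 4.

0.4539

m = 0, p(m) = 1 (+); new bracket [-1, 0]
m = -0.5, p(m) = -1.5625 (−); new bracket [-0.5, 0]
m = -0.25, p(m) = -0.175781 (−); new bracket [-0.25, 0]
m = -0.125, p(m) = 0.4539 (+); new bracket [-0.25, -0.125]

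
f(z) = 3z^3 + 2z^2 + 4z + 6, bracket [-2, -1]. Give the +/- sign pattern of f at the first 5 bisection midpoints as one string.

z = -1.5 gives f = -5.625, negative; keep [-1.5, -1]
z = -1.25 gives f = -1.734375, negative; keep [-1.25, -1]
z = -1.125 gives f = -0.240234, negative; keep [-1.125, -1]
z = -1.0625 gives f = 0.4094, positive; keep [-1.125, -1.0625]
z = -1.09375 gives f = 0.0923, positive; keep [-1.125, -1.09375]

---++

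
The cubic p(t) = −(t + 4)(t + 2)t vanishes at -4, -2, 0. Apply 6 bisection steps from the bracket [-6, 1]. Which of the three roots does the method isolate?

p(-2.5) = -1.875 < 0, so the root lies in [-6, -2.5]
p(-4.25) = 2.390625 > 0, so the root lies in [-4.25, -2.5]
p(-3.375) = -2.900391 < 0, so the root lies in [-4.25, -3.375]
p(-3.8125) = -1.2957 < 0, so the root lies in [-4.25, -3.8125]
p(-4.03125) = 0.2559 > 0, so the root lies in [-4.03125, -3.8125]
p(-3.921875) = -0.5889 < 0, so the root lies in [-4.03125, -3.921875]

-4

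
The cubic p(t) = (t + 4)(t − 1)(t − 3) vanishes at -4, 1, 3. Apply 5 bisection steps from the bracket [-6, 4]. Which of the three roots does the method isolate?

-4

midpoint -1: p = 24 > 0 → [-6, -1]
midpoint -3.5: p = 14.625 > 0 → [-6, -3.5]
midpoint -4.75: p = -33.421875 < 0 → [-4.75, -3.5]
midpoint -4.125: p = -4.5645 < 0 → [-4.125, -3.5]
midpoint -3.8125: p = 6.1472 > 0 → [-4.125, -3.8125]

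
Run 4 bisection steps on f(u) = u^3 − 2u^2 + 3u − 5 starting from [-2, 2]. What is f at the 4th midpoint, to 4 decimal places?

-0.5156

m = 0, f(m) = -5 (−); new bracket [0, 2]
m = 1, f(m) = -3 (−); new bracket [1, 2]
m = 1.5, f(m) = -1.625 (−); new bracket [1.5, 2]
m = 1.75, f(m) = -0.5156 (−); new bracket [1.75, 2]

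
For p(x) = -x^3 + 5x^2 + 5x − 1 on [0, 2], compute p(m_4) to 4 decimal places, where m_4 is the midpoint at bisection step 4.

midpoint 1: p = 8 > 0 → [0, 1]
midpoint 0.5: p = 2.625 > 0 → [0, 0.5]
midpoint 0.25: p = 0.546875 > 0 → [0, 0.25]
midpoint 0.125: p = -0.2988 < 0 → [0.125, 0.25]

-0.2988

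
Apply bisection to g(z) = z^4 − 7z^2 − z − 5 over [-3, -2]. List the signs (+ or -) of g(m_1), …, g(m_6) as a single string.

z = -2.5 gives g = -7.1875, negative; keep [-3, -2.5]
z = -2.75 gives g = 2.003906, positive; keep [-2.75, -2.5]
z = -2.625 gives g = -3.128662, negative; keep [-2.75, -2.625]
z = -2.6875 gives g = -0.7043, negative; keep [-2.75, -2.6875]
z = -2.71875 gives g = 0.6133, positive; keep [-2.71875, -2.6875]
z = -2.703125 gives g = -0.0545, negative; keep [-2.71875, -2.703125]

-+--+-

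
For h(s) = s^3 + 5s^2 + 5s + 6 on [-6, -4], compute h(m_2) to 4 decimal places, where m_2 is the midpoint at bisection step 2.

s = -5 gives h = -19, negative; keep [-5, -4]
s = -4.5 gives h = -6.375, negative; keep [-4.5, -4]

-6.3750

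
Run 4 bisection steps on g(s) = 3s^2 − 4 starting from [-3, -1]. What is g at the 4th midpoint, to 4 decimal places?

midpoint -2: g = 8 > 0 → [-2, -1]
midpoint -1.5: g = 2.75 > 0 → [-1.5, -1]
midpoint -1.25: g = 0.6875 > 0 → [-1.25, -1]
midpoint -1.125: g = -0.2031 < 0 → [-1.25, -1.125]

-0.2031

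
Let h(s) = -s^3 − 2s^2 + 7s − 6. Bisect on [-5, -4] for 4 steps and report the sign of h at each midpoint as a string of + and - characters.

s = -4.5 gives h = 13.125, positive; keep [-4.5, -4]
s = -4.25 gives h = 4.890625, positive; keep [-4.25, -4]
s = -4.125 gives h = 1.283203, positive; keep [-4.125, -4]
s = -4.0625 gives h = -0.3982, negative; keep [-4.125, -4.0625]

+++-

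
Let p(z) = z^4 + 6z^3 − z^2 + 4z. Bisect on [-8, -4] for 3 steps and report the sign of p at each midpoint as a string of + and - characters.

-++

z = -6 gives p = -60, negative; keep [-8, -6]
z = -7 gives p = 266, positive; keep [-7, -6]
z = -6.5 gives p = 69.0625, positive; keep [-6.5, -6]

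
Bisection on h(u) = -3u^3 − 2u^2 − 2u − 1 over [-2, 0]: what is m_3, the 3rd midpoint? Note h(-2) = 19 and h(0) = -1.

-0.75

m = -1, h(m) = 2 (+); new bracket [-1, 0]
m = -0.5, h(m) = -0.125 (−); new bracket [-1, -0.5]
m = -0.75, h(m) = 0.640625 (+); new bracket [-0.75, -0.5]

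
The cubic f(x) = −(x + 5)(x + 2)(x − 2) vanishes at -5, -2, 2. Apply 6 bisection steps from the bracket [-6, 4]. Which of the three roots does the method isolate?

midpoint -1: f = 12 > 0 → [-1, 4]
midpoint 1.5: f = 11.375 > 0 → [1.5, 4]
midpoint 2.75: f = -27.609375 < 0 → [1.5, 2.75]
midpoint 2.125: f = -3.6738 < 0 → [1.5, 2.125]
midpoint 1.8125: f = 4.8699 > 0 → [1.8125, 2.125]
midpoint 1.96875: f = 0.8643 > 0 → [1.96875, 2.125]

2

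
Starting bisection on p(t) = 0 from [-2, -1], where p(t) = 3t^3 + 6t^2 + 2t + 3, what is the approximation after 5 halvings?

-1.90625

midpoint -1.5: p = 3.375 > 0 → [-2, -1.5]
midpoint -1.75: p = 1.796875 > 0 → [-2, -1.75]
midpoint -1.875: p = 0.568359 > 0 → [-2, -1.875]
midpoint -1.9375: p = -0.1711 < 0 → [-1.9375, -1.875]
midpoint -1.90625: p = 0.2095 > 0 → [-1.9375, -1.90625]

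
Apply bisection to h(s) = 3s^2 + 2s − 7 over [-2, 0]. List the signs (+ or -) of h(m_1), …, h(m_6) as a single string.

----++

s = -1 gives h = -6, negative; keep [-2, -1]
s = -1.5 gives h = -3.25, negative; keep [-2, -1.5]
s = -1.75 gives h = -1.3125, negative; keep [-2, -1.75]
s = -1.875 gives h = -0.2031, negative; keep [-2, -1.875]
s = -1.9375 gives h = 0.3867, positive; keep [-1.9375, -1.875]
s = -1.90625 gives h = 0.0889, positive; keep [-1.90625, -1.875]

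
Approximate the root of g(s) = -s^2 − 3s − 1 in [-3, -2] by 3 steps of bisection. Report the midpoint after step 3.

-2.625

g(-2.5) = 0.25 > 0, so the root lies in [-3, -2.5]
g(-2.75) = -0.3125 < 0, so the root lies in [-2.75, -2.5]
g(-2.625) = -0.015625 < 0, so the root lies in [-2.625, -2.5]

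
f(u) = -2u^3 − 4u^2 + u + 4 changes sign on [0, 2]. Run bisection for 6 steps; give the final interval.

midpoint 1: f = -1 < 0 → [0, 1]
midpoint 0.5: f = 3.25 > 0 → [0.5, 1]
midpoint 0.75: f = 1.65625 > 0 → [0.75, 1]
midpoint 0.875: f = 0.4727 > 0 → [0.875, 1]
midpoint 0.9375: f = -0.2261 < 0 → [0.875, 0.9375]
midpoint 0.90625: f = 0.1325 > 0 → [0.90625, 0.9375]

[0.90625, 0.9375]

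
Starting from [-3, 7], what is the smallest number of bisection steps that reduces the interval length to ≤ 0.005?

11

Width after n steps is 10/2^n. Need 2^n ≥ 10/0.005 = 2000.
2^10 = 1024 < 2000 ≤ 2^11 = 2048, so n = 11.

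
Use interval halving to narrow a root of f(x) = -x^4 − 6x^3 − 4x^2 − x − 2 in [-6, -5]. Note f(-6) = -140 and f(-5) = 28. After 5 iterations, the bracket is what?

[-5.28125, -5.25]

midpoint -5.5: f = -34.3125 < 0 → [-5.5, -5]
midpoint -5.25: f = 1.527344 > 0 → [-5.5, -5.25]
midpoint -5.375: f = -15.133057 < 0 → [-5.375, -5.25]
midpoint -5.3125: f = -6.4993 < 0 → [-5.3125, -5.25]
midpoint -5.28125: f = -2.4115 < 0 → [-5.28125, -5.25]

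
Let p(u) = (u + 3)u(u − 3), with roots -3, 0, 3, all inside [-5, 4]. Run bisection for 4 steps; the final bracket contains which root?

u = -0.5 gives p = 4.375, positive; keep [-5, -0.5]
u = -2.75 gives p = 3.953125, positive; keep [-5, -2.75]
u = -3.875 gives p = -23.310547, negative; keep [-3.875, -2.75]
u = -3.3125 gives p = -6.5344, negative; keep [-3.3125, -2.75]

-3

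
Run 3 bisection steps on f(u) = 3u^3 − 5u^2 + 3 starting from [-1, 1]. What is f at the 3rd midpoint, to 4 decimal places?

-1.0781

f(0) = 3 > 0, so the root lies in [-1, 0]
f(-0.5) = 1.375 > 0, so the root lies in [-1, -0.5]
f(-0.75) = -1.078125 < 0, so the root lies in [-0.75, -0.5]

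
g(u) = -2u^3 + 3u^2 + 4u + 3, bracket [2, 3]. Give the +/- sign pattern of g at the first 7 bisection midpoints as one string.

midpoint 2.5: g = 0.5 > 0 → [2.5, 3]
midpoint 2.75: g = -4.90625 < 0 → [2.5, 2.75]
midpoint 2.625: g = -2.003906 < 0 → [2.5, 2.625]
midpoint 2.5625: g = -0.7036 < 0 → [2.5, 2.5625]
midpoint 2.53125: g = -0.0899 < 0 → [2.5, 2.53125]
midpoint 2.515625: g = 0.208 > 0 → [2.515625, 2.53125]
midpoint 2.5234375: g = 0.0598 > 0 → [2.5234375, 2.53125]

+----++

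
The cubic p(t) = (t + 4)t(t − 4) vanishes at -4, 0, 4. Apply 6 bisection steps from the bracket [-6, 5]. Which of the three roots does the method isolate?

t = -0.5 gives p = 7.875, positive; keep [-6, -0.5]
t = -3.25 gives p = 17.671875, positive; keep [-6, -3.25]
t = -4.625 gives p = -24.931641, negative; keep [-4.625, -3.25]
t = -3.9375 gives p = 1.9534, positive; keep [-4.625, -3.9375]
t = -4.28125 gives p = -9.9715, negative; keep [-4.28125, -3.9375]
t = -4.109375 gives p = -3.6449, negative; keep [-4.109375, -3.9375]

-4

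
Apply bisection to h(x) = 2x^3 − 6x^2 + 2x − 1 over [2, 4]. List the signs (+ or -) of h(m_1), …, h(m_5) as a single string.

m = 3, h(m) = 5 (+); new bracket [2, 3]
m = 2.5, h(m) = -2.25 (−); new bracket [2.5, 3]
m = 2.75, h(m) = 0.71875 (+); new bracket [2.5, 2.75]
m = 2.625, h(m) = -0.918 (−); new bracket [2.625, 2.75]
m = 2.6875, h(m) = -0.1392 (−); new bracket [2.6875, 2.75]

+-+--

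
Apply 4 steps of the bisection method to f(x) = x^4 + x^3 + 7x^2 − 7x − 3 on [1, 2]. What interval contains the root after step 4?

m = 1.5, f(m) = 10.6875 (+); new bracket [1, 1.5]
m = 1.25, f(m) = 3.582031 (+); new bracket [1, 1.25]
m = 1.125, f(m) = 1.01001 (+); new bracket [1, 1.125]
m = 1.0625, f(m) = -0.0613 (−); new bracket [1.0625, 1.125]

[1.0625, 1.125]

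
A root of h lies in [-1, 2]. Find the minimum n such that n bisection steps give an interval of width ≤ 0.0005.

Width after n steps is 3/2^n. Need 2^n ≥ 3/0.0005 = 6000.
2^12 = 4096 < 6000 ≤ 2^13 = 8192, so n = 13.

13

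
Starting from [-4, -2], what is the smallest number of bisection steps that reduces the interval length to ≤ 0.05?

6

Width after n steps is 2/2^n. Need 2^n ≥ 2/0.05 = 40.
2^5 = 32 < 40 ≤ 2^6 = 64, so n = 6.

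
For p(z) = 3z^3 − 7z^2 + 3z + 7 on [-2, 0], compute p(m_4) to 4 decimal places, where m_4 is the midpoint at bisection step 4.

1.6582

p(-1) = -6 < 0, so the root lies in [-1, 0]
p(-0.5) = 3.375 > 0, so the root lies in [-1, -0.5]
p(-0.75) = -0.453125 < 0, so the root lies in [-0.75, -0.5]
p(-0.625) = 1.6582 > 0, so the root lies in [-0.75, -0.625]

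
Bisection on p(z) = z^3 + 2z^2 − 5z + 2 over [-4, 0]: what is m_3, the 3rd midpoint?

-3.5

z = -2 gives p = 12, positive; keep [-4, -2]
z = -3 gives p = 8, positive; keep [-4, -3]
z = -3.5 gives p = 1.125, positive; keep [-4, -3.5]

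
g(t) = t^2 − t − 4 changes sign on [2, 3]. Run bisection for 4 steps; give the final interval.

[2.5, 2.5625]

midpoint 2.5: g = -0.25 < 0 → [2.5, 3]
midpoint 2.75: g = 0.8125 > 0 → [2.5, 2.75]
midpoint 2.625: g = 0.265625 > 0 → [2.5, 2.625]
midpoint 2.5625: g = 0.0039 > 0 → [2.5, 2.5625]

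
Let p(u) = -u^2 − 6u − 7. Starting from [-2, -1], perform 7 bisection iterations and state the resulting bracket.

[-1.5859375, -1.578125]

m = -1.5, p(m) = -0.25 (−); new bracket [-2, -1.5]
m = -1.75, p(m) = 0.4375 (+); new bracket [-1.75, -1.5]
m = -1.625, p(m) = 0.109375 (+); new bracket [-1.625, -1.5]
m = -1.5625, p(m) = -0.0664 (−); new bracket [-1.625, -1.5625]
m = -1.59375, p(m) = 0.0225 (+); new bracket [-1.59375, -1.5625]
m = -1.578125, p(m) = -0.0217 (−); new bracket [-1.59375, -1.578125]
m = -1.5859375, p(m) = 0.0004 (+); new bracket [-1.5859375, -1.578125]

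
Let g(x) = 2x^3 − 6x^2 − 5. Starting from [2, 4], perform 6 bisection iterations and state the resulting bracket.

x = 3 gives g = -5, negative; keep [3, 4]
x = 3.5 gives g = 7.25, positive; keep [3, 3.5]
x = 3.25 gives g = 0.28125, positive; keep [3, 3.25]
x = 3.125 gives g = -2.5586, negative; keep [3.125, 3.25]
x = 3.1875 gives g = -1.1899, negative; keep [3.1875, 3.25]
x = 3.21875 gives g = -0.4673, negative; keep [3.21875, 3.25]

[3.21875, 3.25]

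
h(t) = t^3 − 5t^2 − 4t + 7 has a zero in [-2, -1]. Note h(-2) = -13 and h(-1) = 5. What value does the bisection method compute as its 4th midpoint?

midpoint -1.5: h = -1.625 < 0 → [-1.5, -1]
midpoint -1.25: h = 2.234375 > 0 → [-1.5, -1.25]
midpoint -1.375: h = 0.447266 > 0 → [-1.5, -1.375]
midpoint -1.4375: h = -0.5525 < 0 → [-1.4375, -1.375]

-1.4375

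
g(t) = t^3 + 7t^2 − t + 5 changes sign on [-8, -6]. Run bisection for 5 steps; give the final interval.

t = -7 gives g = 12, positive; keep [-8, -7]
t = -7.5 gives g = -15.625, negative; keep [-7.5, -7]
t = -7.25 gives g = -0.890625, negative; keep [-7.25, -7]
t = -7.125 gives g = 5.7793, positive; keep [-7.25, -7.125]
t = -7.1875 gives g = 2.5012, positive; keep [-7.25, -7.1875]

[-7.25, -7.1875]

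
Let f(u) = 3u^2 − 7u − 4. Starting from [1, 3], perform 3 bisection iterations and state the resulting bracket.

[2.75, 3]

f(2) = -6 < 0, so the root lies in [2, 3]
f(2.5) = -2.75 < 0, so the root lies in [2.5, 3]
f(2.75) = -0.5625 < 0, so the root lies in [2.75, 3]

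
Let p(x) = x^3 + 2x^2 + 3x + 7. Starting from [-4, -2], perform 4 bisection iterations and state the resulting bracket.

[-2.25, -2.125]

p(-3) = -11 < 0, so the root lies in [-3, -2]
p(-2.5) = -3.625 < 0, so the root lies in [-2.5, -2]
p(-2.25) = -1.015625 < 0, so the root lies in [-2.25, -2]
p(-2.125) = 0.0605 > 0, so the root lies in [-2.25, -2.125]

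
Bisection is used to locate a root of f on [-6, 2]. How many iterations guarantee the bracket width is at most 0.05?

8

Width after n steps is 8/2^n. Need 2^n ≥ 8/0.05 = 160.
2^7 = 128 < 160 ≤ 2^8 = 256, so n = 8.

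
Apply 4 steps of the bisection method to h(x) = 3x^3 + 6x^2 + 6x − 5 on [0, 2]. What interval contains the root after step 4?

h(1) = 10 > 0, so the root lies in [0, 1]
h(0.5) = -0.125 < 0, so the root lies in [0.5, 1]
h(0.75) = 4.140625 > 0, so the root lies in [0.5, 0.75]
h(0.625) = 1.8262 > 0, so the root lies in [0.5, 0.625]

[0.5, 0.625]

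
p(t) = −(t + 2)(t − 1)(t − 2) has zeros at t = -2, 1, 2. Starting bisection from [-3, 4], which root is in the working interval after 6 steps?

-2

midpoint 0.5: p = -1.875 < 0 → [-3, 0.5]
midpoint -1.25: p = -5.484375 < 0 → [-3, -1.25]
midpoint -2.125: p = 1.611328 > 0 → [-2.125, -1.25]
midpoint -1.6875: p = -3.0969 < 0 → [-2.125, -1.6875]
midpoint -1.90625: p = -1.0643 < 0 → [-2.125, -1.90625]
midpoint -2.015625: p = 0.1892 > 0 → [-2.015625, -1.90625]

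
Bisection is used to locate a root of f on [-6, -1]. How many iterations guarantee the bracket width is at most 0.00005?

Width after n steps is 5/2^n. Need 2^n ≥ 5/0.00005 = 100000.
2^16 = 65536 < 100000 ≤ 2^17 = 131072, so n = 17.

17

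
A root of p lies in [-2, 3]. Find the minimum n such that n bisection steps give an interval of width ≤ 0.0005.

Width after n steps is 5/2^n. Need 2^n ≥ 5/0.0005 = 10000.
2^13 = 8192 < 10000 ≤ 2^14 = 16384, so n = 14.

14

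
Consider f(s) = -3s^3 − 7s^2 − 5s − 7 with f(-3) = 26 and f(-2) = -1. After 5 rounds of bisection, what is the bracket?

f(-2.5) = 8.625 > 0, so the root lies in [-2.5, -2]
f(-2.25) = 2.984375 > 0, so the root lies in [-2.25, -2]
f(-2.125) = 0.802734 > 0, so the root lies in [-2.125, -2]
f(-2.0625) = -0.1438 < 0, so the root lies in [-2.125, -2.0625]
f(-2.09375) = 0.3179 > 0, so the root lies in [-2.09375, -2.0625]

[-2.09375, -2.0625]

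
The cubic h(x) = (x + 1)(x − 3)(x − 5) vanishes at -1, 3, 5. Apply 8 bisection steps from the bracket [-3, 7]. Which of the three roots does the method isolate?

-1

midpoint 2: h = 9 > 0 → [-3, 2]
midpoint -0.5: h = 9.625 > 0 → [-3, -0.5]
midpoint -1.75: h = -24.046875 < 0 → [-1.75, -0.5]
midpoint -1.125: h = -3.1582 < 0 → [-1.125, -0.5]
midpoint -0.8125: h = 4.155 > 0 → [-1.125, -0.8125]
midpoint -0.96875: h = 0.7403 > 0 → [-1.125, -0.96875]
midpoint -1.046875: h = -1.1471 < 0 → [-1.046875, -0.96875]
midpoint -1.0078125: h = -0.1881 < 0 → [-1.0078125, -0.96875]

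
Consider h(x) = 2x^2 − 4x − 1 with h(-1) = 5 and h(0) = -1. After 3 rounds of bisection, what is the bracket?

x = -0.5 gives h = 1.5, positive; keep [-0.5, 0]
x = -0.25 gives h = 0.125, positive; keep [-0.25, 0]
x = -0.125 gives h = -0.46875, negative; keep [-0.25, -0.125]

[-0.25, -0.125]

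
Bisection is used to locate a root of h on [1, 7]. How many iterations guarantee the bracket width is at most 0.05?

7

Width after n steps is 6/2^n. Need 2^n ≥ 6/0.05 = 120.
2^6 = 64 < 120 ≤ 2^7 = 128, so n = 7.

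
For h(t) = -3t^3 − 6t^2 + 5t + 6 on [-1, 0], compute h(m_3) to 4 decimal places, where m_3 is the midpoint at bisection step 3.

-0.9590

m = -0.5, h(m) = 2.375 (+); new bracket [-1, -0.5]
m = -0.75, h(m) = 0.140625 (+); new bracket [-1, -0.75]
m = -0.875, h(m) = -0.958984 (−); new bracket [-0.875, -0.75]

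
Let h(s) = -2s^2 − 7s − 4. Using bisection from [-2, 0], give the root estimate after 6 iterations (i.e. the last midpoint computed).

-0.71875

m = -1, h(m) = 1 (+); new bracket [-1, 0]
m = -0.5, h(m) = -1 (−); new bracket [-1, -0.5]
m = -0.75, h(m) = 0.125 (+); new bracket [-0.75, -0.5]
m = -0.625, h(m) = -0.4062 (−); new bracket [-0.75, -0.625]
m = -0.6875, h(m) = -0.1328 (−); new bracket [-0.75, -0.6875]
m = -0.71875, h(m) = -0.002 (−); new bracket [-0.75, -0.71875]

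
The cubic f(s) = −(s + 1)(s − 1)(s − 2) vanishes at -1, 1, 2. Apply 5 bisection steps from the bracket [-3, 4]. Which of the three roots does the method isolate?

f(0.5) = -1.125 < 0, so the root lies in [-3, 0.5]
f(-1.25) = 1.828125 > 0, so the root lies in [-1.25, 0.5]
f(-0.375) = -2.041016 < 0, so the root lies in [-1.25, -0.375]
f(-0.8125) = -0.9558 < 0, so the root lies in [-1.25, -0.8125]
f(-1.03125) = 0.1924 > 0, so the root lies in [-1.03125, -0.8125]

-1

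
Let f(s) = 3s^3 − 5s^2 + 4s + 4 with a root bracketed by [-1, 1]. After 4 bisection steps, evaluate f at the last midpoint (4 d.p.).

s = 0 gives f = 4, positive; keep [-1, 0]
s = -0.5 gives f = 0.375, positive; keep [-1, -0.5]
s = -0.75 gives f = -3.078125, negative; keep [-0.75, -0.5]
s = -0.625 gives f = -1.1855, negative; keep [-0.625, -0.5]

-1.1855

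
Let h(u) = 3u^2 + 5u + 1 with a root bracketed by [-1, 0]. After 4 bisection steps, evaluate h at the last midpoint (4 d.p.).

h(-0.5) = -0.75 < 0, so the root lies in [-0.5, 0]
h(-0.25) = -0.0625 < 0, so the root lies in [-0.25, 0]
h(-0.125) = 0.421875 > 0, so the root lies in [-0.25, -0.125]
h(-0.1875) = 0.168 > 0, so the root lies in [-0.25, -0.1875]

0.1680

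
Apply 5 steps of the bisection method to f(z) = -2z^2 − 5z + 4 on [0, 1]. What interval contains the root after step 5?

[0.625, 0.65625]

z = 0.5 gives f = 1, positive; keep [0.5, 1]
z = 0.75 gives f = -0.875, negative; keep [0.5, 0.75]
z = 0.625 gives f = 0.09375, positive; keep [0.625, 0.75]
z = 0.6875 gives f = -0.3828, negative; keep [0.625, 0.6875]
z = 0.65625 gives f = -0.1426, negative; keep [0.625, 0.65625]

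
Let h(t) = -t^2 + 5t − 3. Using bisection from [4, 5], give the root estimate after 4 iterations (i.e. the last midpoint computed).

4.3125

midpoint 4.5: h = -0.75 < 0 → [4, 4.5]
midpoint 4.25: h = 0.1875 > 0 → [4.25, 4.5]
midpoint 4.375: h = -0.265625 < 0 → [4.25, 4.375]
midpoint 4.3125: h = -0.0352 < 0 → [4.25, 4.3125]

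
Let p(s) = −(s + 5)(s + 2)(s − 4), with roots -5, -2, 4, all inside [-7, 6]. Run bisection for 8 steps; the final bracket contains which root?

s = -0.5 gives p = 30.375, positive; keep [-0.5, 6]
s = 2.75 gives p = 46.015625, positive; keep [2.75, 6]
s = 4.375 gives p = -22.412109, negative; keep [2.75, 4.375]
s = 3.5625 gives p = 20.8376, positive; keep [3.5625, 4.375]
s = 3.96875 gives p = 1.6729, positive; keep [3.96875, 4.375]
s = 4.171875 gives p = -9.7294, negative; keep [3.96875, 4.171875]
s = 4.0703125 gives p = -3.8714, negative; keep [3.96875, 4.0703125]
s = 4.01953125 gives p = -1.0604, negative; keep [3.96875, 4.01953125]

4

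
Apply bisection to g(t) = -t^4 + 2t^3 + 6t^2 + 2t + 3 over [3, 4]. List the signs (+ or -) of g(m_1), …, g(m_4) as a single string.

midpoint 3.5: g = 19.1875 > 0 → [3.5, 4]
midpoint 3.75: g = 2.589844 > 0 → [3.75, 4]
midpoint 3.875: g = -8.25415 < 0 → [3.75, 3.875]
midpoint 3.8125: g = -2.6043 < 0 → [3.75, 3.8125]

++--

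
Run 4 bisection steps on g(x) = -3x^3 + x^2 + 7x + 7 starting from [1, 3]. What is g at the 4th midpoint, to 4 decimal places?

-2.3965

x = 2 gives g = 1, positive; keep [2, 3]
x = 2.5 gives g = -16.125, negative; keep [2, 2.5]
x = 2.25 gives g = -6.359375, negative; keep [2, 2.25]
x = 2.125 gives g = -2.3965, negative; keep [2, 2.125]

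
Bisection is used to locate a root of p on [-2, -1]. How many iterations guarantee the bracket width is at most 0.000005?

Width after n steps is 1/2^n. Need 2^n ≥ 1/0.000005 = 200000.
2^17 = 131072 < 200000 ≤ 2^18 = 262144, so n = 18.

18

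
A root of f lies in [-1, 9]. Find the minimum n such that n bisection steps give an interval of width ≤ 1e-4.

17

Width after n steps is 10/2^n. Need 2^n ≥ 10/1e-4 = 100000.
2^16 = 65536 < 100000 ≤ 2^17 = 131072, so n = 17.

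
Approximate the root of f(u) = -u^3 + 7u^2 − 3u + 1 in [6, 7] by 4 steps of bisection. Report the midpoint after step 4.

m = 6.5, f(m) = 2.625 (+); new bracket [6.5, 7]
m = 6.75, f(m) = -7.859375 (−); new bracket [6.5, 6.75]
m = 6.625, f(m) = -2.416016 (−); new bracket [6.5, 6.625]
m = 6.5625, f(m) = 0.1541 (+); new bracket [6.5625, 6.625]

6.5625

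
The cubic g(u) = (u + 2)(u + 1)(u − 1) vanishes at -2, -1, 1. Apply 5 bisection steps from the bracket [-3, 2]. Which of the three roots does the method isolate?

1

midpoint -0.5: g = -1.125 < 0 → [-0.5, 2]
midpoint 0.75: g = -1.203125 < 0 → [0.75, 2]
midpoint 1.375: g = 3.005859 > 0 → [0.75, 1.375]
midpoint 1.0625: g = 0.3948 > 0 → [0.75, 1.0625]
midpoint 0.90625: g = -0.5194 < 0 → [0.90625, 1.0625]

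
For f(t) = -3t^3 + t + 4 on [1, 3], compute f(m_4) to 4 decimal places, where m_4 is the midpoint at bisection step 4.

t = 2 gives f = -18, negative; keep [1, 2]
t = 1.5 gives f = -4.625, negative; keep [1, 1.5]
t = 1.25 gives f = -0.609375, negative; keep [1, 1.25]
t = 1.125 gives f = 0.8535, positive; keep [1.125, 1.25]

0.8535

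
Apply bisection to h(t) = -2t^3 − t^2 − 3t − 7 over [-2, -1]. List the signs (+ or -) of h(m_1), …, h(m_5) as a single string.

midpoint -1.5: h = 2 > 0 → [-1.5, -1]
midpoint -1.25: h = -0.90625 < 0 → [-1.5, -1.25]
midpoint -1.375: h = 0.433594 > 0 → [-1.375, -1.25]
midpoint -1.3125: h = -0.2632 < 0 → [-1.375, -1.3125]
midpoint -1.34375: h = 0.0783 > 0 → [-1.34375, -1.3125]

+-+-+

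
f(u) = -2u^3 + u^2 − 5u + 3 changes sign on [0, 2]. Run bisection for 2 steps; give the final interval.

[0.5, 1]

u = 1 gives f = -3, negative; keep [0, 1]
u = 0.5 gives f = 0.5, positive; keep [0.5, 1]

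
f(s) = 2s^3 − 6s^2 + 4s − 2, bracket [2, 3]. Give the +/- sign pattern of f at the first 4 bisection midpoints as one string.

+-+-

m = 2.5, f(m) = 1.75 (+); new bracket [2, 2.5]
m = 2.25, f(m) = -0.59375 (−); new bracket [2.25, 2.5]
m = 2.375, f(m) = 0.449219 (+); new bracket [2.25, 2.375]
m = 2.3125, f(m) = -0.103 (−); new bracket [2.3125, 2.375]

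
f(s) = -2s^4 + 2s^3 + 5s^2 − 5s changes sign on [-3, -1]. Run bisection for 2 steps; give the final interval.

[-2, -1.5]

f(-2) = -18 < 0, so the root lies in [-2, -1]
f(-1.5) = 1.875 > 0, so the root lies in [-2, -1.5]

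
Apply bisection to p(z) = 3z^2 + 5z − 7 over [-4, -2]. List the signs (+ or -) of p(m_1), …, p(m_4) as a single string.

+-++

z = -3 gives p = 5, positive; keep [-3, -2]
z = -2.5 gives p = -0.75, negative; keep [-3, -2.5]
z = -2.75 gives p = 1.9375, positive; keep [-2.75, -2.5]
z = -2.625 gives p = 0.5469, positive; keep [-2.625, -2.5]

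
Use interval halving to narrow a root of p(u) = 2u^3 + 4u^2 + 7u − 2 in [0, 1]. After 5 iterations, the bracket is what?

[0.21875, 0.25]

p(0.5) = 2.75 > 0, so the root lies in [0, 0.5]
p(0.25) = 0.03125 > 0, so the root lies in [0, 0.25]
p(0.125) = -1.058594 < 0, so the root lies in [0.125, 0.25]
p(0.1875) = -0.5337 < 0, so the root lies in [0.1875, 0.25]
p(0.21875) = -0.2564 < 0, so the root lies in [0.21875, 0.25]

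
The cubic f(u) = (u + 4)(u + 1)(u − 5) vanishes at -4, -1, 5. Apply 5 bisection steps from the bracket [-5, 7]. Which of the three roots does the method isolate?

5

f(1) = -40 < 0, so the root lies in [1, 7]
f(4) = -40 < 0, so the root lies in [4, 7]
f(5.5) = 30.875 > 0, so the root lies in [4, 5.5]
f(4.75) = -12.5781 < 0, so the root lies in [4.75, 5.5]
f(5.125) = 6.9863 > 0, so the root lies in [4.75, 5.125]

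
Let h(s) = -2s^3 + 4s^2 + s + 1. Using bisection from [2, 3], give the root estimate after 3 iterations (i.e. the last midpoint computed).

m = 2.5, h(m) = -2.75 (−); new bracket [2, 2.5]
m = 2.25, h(m) = 0.71875 (+); new bracket [2.25, 2.5]
m = 2.375, h(m) = -0.855469 (−); new bracket [2.25, 2.375]

2.375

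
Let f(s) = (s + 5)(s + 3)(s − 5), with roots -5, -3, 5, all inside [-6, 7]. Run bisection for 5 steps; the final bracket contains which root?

midpoint 0.5: f = -86.625 < 0 → [0.5, 7]
midpoint 3.75: f = -73.828125 < 0 → [3.75, 7]
midpoint 5.375: f = 32.583984 > 0 → [3.75, 5.375]
midpoint 4.5625: f = -31.6384 < 0 → [4.5625, 5.375]
midpoint 4.96875: f = -2.4825 < 0 → [4.96875, 5.375]

5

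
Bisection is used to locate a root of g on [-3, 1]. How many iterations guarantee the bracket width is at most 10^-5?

19

Width after n steps is 4/2^n. Need 2^n ≥ 4/10^-5 = 400000.
2^18 = 262144 < 400000 ≤ 2^19 = 524288, so n = 19.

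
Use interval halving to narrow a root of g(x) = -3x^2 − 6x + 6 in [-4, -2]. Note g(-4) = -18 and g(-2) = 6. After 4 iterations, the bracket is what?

[-2.75, -2.625]

x = -3 gives g = -3, negative; keep [-3, -2]
x = -2.5 gives g = 2.25, positive; keep [-3, -2.5]
x = -2.75 gives g = -0.1875, negative; keep [-2.75, -2.5]
x = -2.625 gives g = 1.0781, positive; keep [-2.75, -2.625]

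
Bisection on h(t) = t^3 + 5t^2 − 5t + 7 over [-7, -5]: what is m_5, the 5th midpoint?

t = -6 gives h = 1, positive; keep [-7, -6]
t = -6.5 gives h = -23.875, negative; keep [-6.5, -6]
t = -6.25 gives h = -10.578125, negative; keep [-6.25, -6]
t = -6.125 gives h = -4.5801, negative; keep [-6.125, -6]
t = -6.0625 gives h = -1.7385, negative; keep [-6.0625, -6]

-6.0625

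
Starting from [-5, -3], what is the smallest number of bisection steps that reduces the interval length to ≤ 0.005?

Width after n steps is 2/2^n. Need 2^n ≥ 2/0.005 = 400.
2^8 = 256 < 400 ≤ 2^9 = 512, so n = 9.

9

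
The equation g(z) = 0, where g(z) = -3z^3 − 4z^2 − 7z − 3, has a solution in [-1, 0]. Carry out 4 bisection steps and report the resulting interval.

[-0.5625, -0.5]

m = -0.5, g(m) = -0.125 (−); new bracket [-1, -0.5]
m = -0.75, g(m) = 1.265625 (+); new bracket [-0.75, -0.5]
m = -0.625, g(m) = 0.544922 (+); new bracket [-0.625, -0.5]
m = -0.5625, g(m) = 0.2058 (+); new bracket [-0.5625, -0.5]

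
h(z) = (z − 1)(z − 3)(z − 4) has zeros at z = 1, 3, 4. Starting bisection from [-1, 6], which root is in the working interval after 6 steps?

1

z = 2.5 gives h = 1.125, positive; keep [-1, 2.5]
z = 0.75 gives h = -1.828125, negative; keep [0.75, 2.5]
z = 1.625 gives h = 2.041016, positive; keep [0.75, 1.625]
z = 1.1875 gives h = 0.9558, positive; keep [0.75, 1.1875]
z = 0.96875 gives h = -0.1924, negative; keep [0.96875, 1.1875]
z = 1.078125 gives h = 0.4387, positive; keep [0.96875, 1.078125]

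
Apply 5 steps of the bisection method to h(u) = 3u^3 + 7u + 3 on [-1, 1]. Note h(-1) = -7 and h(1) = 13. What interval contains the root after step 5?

[-0.4375, -0.375]

h(0) = 3 > 0, so the root lies in [-1, 0]
h(-0.5) = -0.875 < 0, so the root lies in [-0.5, 0]
h(-0.25) = 1.203125 > 0, so the root lies in [-0.5, -0.25]
h(-0.375) = 0.2168 > 0, so the root lies in [-0.5, -0.375]
h(-0.4375) = -0.3137 < 0, so the root lies in [-0.4375, -0.375]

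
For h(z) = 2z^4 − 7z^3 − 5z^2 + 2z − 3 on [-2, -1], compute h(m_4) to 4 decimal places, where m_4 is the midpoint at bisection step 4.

midpoint -1.5: h = 16.5 > 0 → [-1.5, -1]
midpoint -1.25: h = 5.242188 > 0 → [-1.25, -1]
midpoint -1.125: h = 1.592285 > 0 → [-1.125, -1]
midpoint -1.0625: h = 0.1756 > 0 → [-1.0625, -1]

0.1756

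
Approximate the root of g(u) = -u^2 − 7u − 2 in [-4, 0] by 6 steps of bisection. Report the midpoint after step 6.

u = -2 gives g = 8, positive; keep [-2, 0]
u = -1 gives g = 4, positive; keep [-1, 0]
u = -0.5 gives g = 1.25, positive; keep [-0.5, 0]
u = -0.25 gives g = -0.3125, negative; keep [-0.5, -0.25]
u = -0.375 gives g = 0.4844, positive; keep [-0.375, -0.25]
u = -0.3125 gives g = 0.0898, positive; keep [-0.3125, -0.25]

-0.3125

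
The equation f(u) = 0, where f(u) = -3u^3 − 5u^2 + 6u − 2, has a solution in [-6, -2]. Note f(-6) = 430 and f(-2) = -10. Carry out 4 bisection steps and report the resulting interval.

u = -4 gives f = 86, positive; keep [-4, -2]
u = -3 gives f = 16, positive; keep [-3, -2]
u = -2.5 gives f = -1.375, negative; keep [-3, -2.5]
u = -2.75 gives f = 6.0781, positive; keep [-2.75, -2.5]

[-2.75, -2.5]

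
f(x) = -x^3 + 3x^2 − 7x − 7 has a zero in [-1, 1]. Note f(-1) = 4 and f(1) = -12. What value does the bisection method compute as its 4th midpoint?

x = 0 gives f = -7, negative; keep [-1, 0]
x = -0.5 gives f = -2.625, negative; keep [-1, -0.5]
x = -0.75 gives f = 0.359375, positive; keep [-0.75, -0.5]
x = -0.625 gives f = -1.209, negative; keep [-0.75, -0.625]

-0.625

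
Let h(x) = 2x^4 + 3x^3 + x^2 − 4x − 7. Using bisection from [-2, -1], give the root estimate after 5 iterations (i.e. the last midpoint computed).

-1.40625

x = -1.5 gives h = 1.25, positive; keep [-1.5, -1]
x = -1.25 gives h = -1.414062, negative; keep [-1.5, -1.25]
x = -1.375 gives h = -0.259277, negative; keep [-1.5, -1.375]
x = -1.4375 gives h = 0.4451, positive; keep [-1.4375, -1.375]
x = -1.40625 gives h = 0.0811, positive; keep [-1.40625, -1.375]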